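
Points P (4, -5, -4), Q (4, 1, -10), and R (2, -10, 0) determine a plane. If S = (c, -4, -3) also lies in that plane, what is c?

A normal to the plane is n = PQ × PR = (-6, 12, 12).
S lies in the plane iff n · PS = 0.
This gives (-6)c + (48) = 0, so c = 8.

8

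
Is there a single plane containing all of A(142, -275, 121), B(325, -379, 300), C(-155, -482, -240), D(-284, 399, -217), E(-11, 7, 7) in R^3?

No

The plane through A, B, C has normal n = AB × AC = (74597, 12900, -68769) and equation n·P = -1275775.
Checking the remaining points: n·D = -1115575, n·E = -1211650.
Since n·D = -1115575 ≠ -1275775, D is off the plane and the points are not all coplanar.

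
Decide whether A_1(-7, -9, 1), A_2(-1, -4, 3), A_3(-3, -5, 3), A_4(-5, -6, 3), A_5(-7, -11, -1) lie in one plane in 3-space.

Yes

The plane through A_1, A_2, A_3 has normal n = A_1A_2 × A_1A_3 = (2, -4, 4) and equation n·P = 26.
Checking the remaining points: n·A_4 = 26, n·A_5 = 26.
All equal 26, so all 5 points lie in one plane.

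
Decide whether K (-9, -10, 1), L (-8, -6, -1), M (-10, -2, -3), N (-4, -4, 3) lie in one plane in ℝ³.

No

A normal to the plane through K, L, M is n = KL × KM = (0, 6, 12).
The plane has equation n·P = -48. For N: n·N = 12.
12 ≠ -48, so N is off the plane.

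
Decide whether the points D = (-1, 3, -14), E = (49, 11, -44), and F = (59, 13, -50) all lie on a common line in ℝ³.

No

DE = (50, 8, -30), DF = (60, 10, -36).
DE × DF = (12, 0, 20).
The cross product is nonzero, so the points do not lie on one line.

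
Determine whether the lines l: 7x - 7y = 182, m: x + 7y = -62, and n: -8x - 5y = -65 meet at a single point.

Lines aᵢx + bᵢy = cᵢ with pairwise distinct directions are concurrent exactly when det[aᵢ bᵢ cᵢ] = 0.
Here the determinant is 0.
It vanishes, so the lines are concurrent at (15, -11).

Yes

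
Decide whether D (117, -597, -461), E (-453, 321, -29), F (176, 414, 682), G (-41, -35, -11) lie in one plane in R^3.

With D as base: DE = (-570, 918, 432), DF = (59, 1011, 1143), DG = (-158, 562, 450).
DF × DG = (-187416, -207144, 192896).
DE · (DF × DG) = 0.
The scalar triple product vanishes, so the four points are coplanar.

Yes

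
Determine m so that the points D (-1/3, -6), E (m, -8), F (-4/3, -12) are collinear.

-2/3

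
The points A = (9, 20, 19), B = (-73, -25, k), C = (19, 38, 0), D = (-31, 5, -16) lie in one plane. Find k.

Normal to plane ACD: n = (-915, 1110, 570); plane equation n·P = 24795.
Requiring n·B = 24795: (570)k + (39045) = 24795.
So k = -25.

-25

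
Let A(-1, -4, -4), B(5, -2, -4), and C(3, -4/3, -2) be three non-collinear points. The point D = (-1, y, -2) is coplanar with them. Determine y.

The plane through A, B, C has equation 4x − 12y + 8z = 12.
Substituting D: (-12)y + (-20) = 12, so y = -8/3.

-8/3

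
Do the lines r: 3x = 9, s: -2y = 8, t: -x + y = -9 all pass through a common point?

Lines aᵢx + bᵢy = cᵢ with pairwise distinct directions are concurrent exactly when det[aᵢ bᵢ cᵢ] = 0.
Here the determinant is 12.
Nonzero, so no common point exists.

No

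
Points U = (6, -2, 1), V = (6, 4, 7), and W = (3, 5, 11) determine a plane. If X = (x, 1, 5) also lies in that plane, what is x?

5

The plane through U, V, W has equation 18x − 18y + 18z = 162.
Substituting X: (18)x + (72) = 162, so x = 5.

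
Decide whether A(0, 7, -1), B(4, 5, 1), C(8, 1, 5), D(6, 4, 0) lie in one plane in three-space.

With A as base: AB = (4, -2, 2), AC = (8, -6, 6), AD = (6, -3, 1).
AC × AD = (12, 28, 12).
AB · (AC × AD) = 16.
Since 16 ≠ 0, the four points are not coplanar.

No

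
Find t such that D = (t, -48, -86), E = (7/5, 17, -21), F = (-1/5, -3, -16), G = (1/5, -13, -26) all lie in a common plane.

The points are coplanar iff DE · (DF × DG) = 0.
Expanding, this is linear in t: (-250)t + (1000) = 0.
So t = 4.

4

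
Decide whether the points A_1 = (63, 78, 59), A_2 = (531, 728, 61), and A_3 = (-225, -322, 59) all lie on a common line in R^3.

A_1A_2 = (468, 650, 2), A_1A_3 = (-288, -400, 0).
Comparing components 2 and 3: (650)(0) − (2)(-400) = 800 ≠ 0, so A_1A_2 and A_1A_3 are not parallel and the points are not collinear.

No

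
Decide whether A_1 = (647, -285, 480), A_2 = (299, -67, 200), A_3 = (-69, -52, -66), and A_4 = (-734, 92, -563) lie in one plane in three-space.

Yes

The four points are coplanar iff the 3×3 determinant with rows A_1A_2, A_1A_3, A_1A_4 is zero.
Rows: (-348, 218, -280), (-716, 233, -546), (-1381, 377, -1043).
Expanding along the first row: (-348)(-37177) − (218)(-7238) + (-280)(51841) = 0.
Zero determinant ⇒ coplanar.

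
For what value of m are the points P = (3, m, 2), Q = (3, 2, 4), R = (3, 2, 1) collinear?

2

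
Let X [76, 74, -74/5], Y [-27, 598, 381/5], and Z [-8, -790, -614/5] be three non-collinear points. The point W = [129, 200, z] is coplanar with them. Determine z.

-29/5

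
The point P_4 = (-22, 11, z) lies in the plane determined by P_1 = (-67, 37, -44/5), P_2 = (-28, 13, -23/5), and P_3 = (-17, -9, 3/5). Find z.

-22/5

The plane through P_1, P_2, P_3 has equation −(162/5)x − (783/5)y − 594z = 8019/5.
Substituting P_4: (-594)z + (-5049/5) = 8019/5, so z = -22/5.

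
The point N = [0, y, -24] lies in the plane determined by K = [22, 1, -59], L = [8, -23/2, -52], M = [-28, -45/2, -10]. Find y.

5/2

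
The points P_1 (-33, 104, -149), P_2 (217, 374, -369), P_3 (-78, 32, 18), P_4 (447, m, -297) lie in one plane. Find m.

572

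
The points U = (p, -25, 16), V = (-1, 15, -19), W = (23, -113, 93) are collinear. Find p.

13/2

Direction VW = (24, -128, 112). From the y-coordinate of U, the parameter along the line is τ = (-25 − 15)/(-128) = 5/16.
Then p = (-1) + 5/16·(24) = 13/2.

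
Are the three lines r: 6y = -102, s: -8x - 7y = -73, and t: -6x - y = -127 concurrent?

Yes

Intersecting r and s: solving the 2×2 system gives (x, y) = (24, -17).
Substitute into t: (-6)(24) + (-1)(-17) = -127.
This equals -127, so (24, -17) lies on all three lines and they are concurrent.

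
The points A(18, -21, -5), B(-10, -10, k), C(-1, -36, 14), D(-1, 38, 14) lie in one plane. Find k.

Normal to plane ACD: n = (-1406, 0, -1406); plane equation n·P = -18278.
Requiring n·B = -18278: (-1406)k + (14060) = -18278.
So k = 23.

23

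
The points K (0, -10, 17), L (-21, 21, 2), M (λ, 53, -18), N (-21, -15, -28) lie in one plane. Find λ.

The points are coplanar iff KL · (KM × KN) = 0.
Expanding, this is linear in λ: (1470)λ + (66150) = 0.
So λ = -45.

-45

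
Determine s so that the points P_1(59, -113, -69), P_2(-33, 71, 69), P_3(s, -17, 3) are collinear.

11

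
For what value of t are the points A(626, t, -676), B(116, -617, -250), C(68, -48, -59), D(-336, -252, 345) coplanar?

Coplanarity ⇔ det[AB; AC; AD] = 0.
Expanding, this is linear in t: (57772)t + (635492) = 0.
So t = -11.

-11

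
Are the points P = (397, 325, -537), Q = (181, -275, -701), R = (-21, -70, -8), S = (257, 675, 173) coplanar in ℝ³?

Yes

A normal to the plane through P, Q, R is n = PQ × PR = (-382180, 182816, -165480).
The plane has equation n·X = -3447500. For S: n·S = -3447500.
Equal, so S lies in the plane and all four are coplanar.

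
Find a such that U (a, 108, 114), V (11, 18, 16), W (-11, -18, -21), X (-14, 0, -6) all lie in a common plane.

Coplanarity ⇔ det[UV; UW; UX] = 0.
Expanding, this is linear in a: (-126)a + (11088) = 0.
So a = 88.

88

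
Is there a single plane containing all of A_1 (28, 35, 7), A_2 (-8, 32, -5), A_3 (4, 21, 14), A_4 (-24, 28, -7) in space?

Yes

The four points are coplanar iff the 3×3 determinant with rows A_1A_2, A_1A_3, A_1A_4 is zero.
Rows: (-36, -3, -12), (-24, -14, 7), (-52, -7, -14).
Expanding along the first row: (-36)(245) − (-3)(700) + (-12)(-560) = 0.
Zero determinant ⇒ coplanar.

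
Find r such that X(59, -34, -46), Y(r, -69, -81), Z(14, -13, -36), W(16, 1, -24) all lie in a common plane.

24

Normal to plane XZW: n = (112, 560, -672); plane equation n·P = 18480.
Requiring n·Y = 18480: (112)r + (15792) = 18480.
So r = 24.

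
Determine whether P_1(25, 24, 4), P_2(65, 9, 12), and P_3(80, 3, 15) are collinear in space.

No

P_1P_2 = (40, -15, 8), P_1P_3 = (55, -21, 11).
Comparing components 2 and 3: (-15)(11) − (8)(-21) = 3 ≠ 0, so P_1P_2 and P_1P_3 are not parallel and the points are not collinear.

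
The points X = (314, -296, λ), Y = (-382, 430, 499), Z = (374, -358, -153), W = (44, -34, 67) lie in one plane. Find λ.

Coplanarity ⇔ det[XY; XZ; XW] = 0.
Expanding, this is linear in λ: (15096)λ + (1554888) = 0.
So λ = -103.

-103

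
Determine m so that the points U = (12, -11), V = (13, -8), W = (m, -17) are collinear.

The three points are collinear iff det[UV; UW] = 0.
This determinant is linear in m: (-3)m + (30) = 0, so m = 10.

10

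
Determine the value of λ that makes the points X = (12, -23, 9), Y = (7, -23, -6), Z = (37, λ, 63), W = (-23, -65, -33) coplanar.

-9

The points are coplanar iff XY · (XZ × XW) = 0.
Expanding, this is linear in λ: (-315)λ + (-2835) = 0.
So λ = -9.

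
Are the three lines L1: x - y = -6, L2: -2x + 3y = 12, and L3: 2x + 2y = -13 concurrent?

No

Intersecting L1 and L2: solving the 2×2 system gives (x, y) = (-6, 0).
Substitute into L3: (2)(-6) + (2)(0) = -12.
But L3 requires -13 ≠ -12, so the three lines have no common point.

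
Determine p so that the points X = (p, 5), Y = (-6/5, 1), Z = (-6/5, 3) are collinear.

-6/5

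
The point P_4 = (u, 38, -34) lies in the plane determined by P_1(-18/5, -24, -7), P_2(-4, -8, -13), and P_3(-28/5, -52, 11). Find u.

The plane through P_1, P_2, P_3 has equation 120x + (96/5)y + (216/5)z = -5976/5.
Substituting P_4: (120)u + (-3696/5) = -5976/5, so u = -19/5.

-19/5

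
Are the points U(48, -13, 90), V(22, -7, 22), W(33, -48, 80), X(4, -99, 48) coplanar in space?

Yes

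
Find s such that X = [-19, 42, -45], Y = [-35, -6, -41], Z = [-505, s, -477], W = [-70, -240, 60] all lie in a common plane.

Coplanarity ⇔ det[XY; XZ; XW] = 0.
Expanding, this is linear in s: (-1476)s + (-947592) = 0.
So s = -642.

-642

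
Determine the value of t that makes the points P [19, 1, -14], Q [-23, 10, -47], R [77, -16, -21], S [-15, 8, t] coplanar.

Normal to plane PQR: n = (-624, -2208, 192); plane equation n·X = -16752.
Requiring n·S = -16752: (192)t + (-8304) = -16752.
So t = -44.

-44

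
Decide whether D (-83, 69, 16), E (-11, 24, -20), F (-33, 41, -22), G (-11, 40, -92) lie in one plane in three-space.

With D as base: DE = (72, -45, -36), DF = (50, -28, -38), DG = (72, -29, -108).
DF × DG = (1922, 2664, 566).
DE · (DF × DG) = -1872.
Since -1872 ≠ 0, the four points are not coplanar.

No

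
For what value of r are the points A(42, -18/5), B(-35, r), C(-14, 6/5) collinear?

The three points are collinear iff det[AB; AC] = 0.
This determinant is linear in r: (56)r + (-168) = 0, so r = 3.

3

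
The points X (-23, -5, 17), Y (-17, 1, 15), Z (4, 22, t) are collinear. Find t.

Direction XY = (6, 6, -2). From the x-coordinate of Z, the parameter along the line is τ = (4 − (-23))/6 = 9/2.
Then t = 17 + 9/2·(-2) = 8.

8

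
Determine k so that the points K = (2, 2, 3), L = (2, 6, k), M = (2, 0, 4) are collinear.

1

Collinearity requires KL × KM = 0; each component is linear in k.
The x-component gives (2)k + (-2) = 0, so k = 1.
The remaining components then also vanish.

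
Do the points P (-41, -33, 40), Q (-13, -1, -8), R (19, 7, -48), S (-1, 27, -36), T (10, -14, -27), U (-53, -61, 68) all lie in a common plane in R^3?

The plane through P, Q, R has normal n = PQ × PR = (-896, -416, -800) and equation n·X = 18464.
Checking the remaining points: n·S = 18464, n·T = 18464, n·U = 18464.
All equal 18464, so all 6 points lie in one plane.

Yes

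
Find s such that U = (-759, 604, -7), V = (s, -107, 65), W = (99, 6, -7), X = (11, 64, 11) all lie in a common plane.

242

The points are coplanar iff UV · (UW × UX) = 0.
Expanding, this is linear in s: (-10764)s + (2604888) = 0.
So s = 242.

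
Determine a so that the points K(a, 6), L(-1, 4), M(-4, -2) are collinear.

0

The three points are collinear iff det[KL; KM] = 0.
This determinant is linear in a: (6)a + (0) = 0, so a = 0.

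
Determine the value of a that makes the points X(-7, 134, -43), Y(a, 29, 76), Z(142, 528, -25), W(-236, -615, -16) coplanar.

63

Normal to plane XZW: n = (24120, -8145, -21375); plane equation n·P = -341145.
Requiring n·Y = -341145: (24120)a + (-1860705) = -341145.
So a = 63.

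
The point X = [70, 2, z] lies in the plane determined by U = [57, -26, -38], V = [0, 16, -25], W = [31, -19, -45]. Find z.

Coplanarity requires UV · (UW × UX) = 0.
UV = (-57, 42, 13), UW = (-26, 7, -7); the triple product is linear in z with coefficient 693 and constant term 693.
Setting it to zero: z = -1.

-1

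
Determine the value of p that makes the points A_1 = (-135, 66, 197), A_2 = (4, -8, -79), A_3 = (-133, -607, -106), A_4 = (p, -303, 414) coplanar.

-353

Coplanarity ⇔ det[A_1A_2; A_1A_3; A_1A_4] = 0.
Expanding, this is linear in p: (-163326)p + (-57654078) = 0.
So p = -353.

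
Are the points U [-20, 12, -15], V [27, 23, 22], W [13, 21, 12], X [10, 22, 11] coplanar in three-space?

Yes

With U as base: UV = (47, 11, 37), UW = (33, 9, 27), UX = (30, 10, 26).
UW × UX = (-36, -48, 60).
UV · (UW × UX) = 0.
The scalar triple product vanishes, so the four points are coplanar.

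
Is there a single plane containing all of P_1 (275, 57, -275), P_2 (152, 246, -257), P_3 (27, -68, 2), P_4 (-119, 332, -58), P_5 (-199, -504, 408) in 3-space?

The plane through P_1, P_2, P_3 has normal n = P_1P_2 × P_1P_3 = (54603, 29607, 62247) and equation n·P = -414501.
Checking the remaining points: n·P_4 = -278559, n·P_5 = -391149.
Since n·P_4 = -278559 ≠ -414501, P_4 is off the plane and the points are not all coplanar.

No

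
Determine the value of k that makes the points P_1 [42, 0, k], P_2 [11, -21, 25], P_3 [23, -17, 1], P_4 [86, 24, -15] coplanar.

Coplanarity ⇔ det[P_1P_2; P_1P_3; P_1P_4] = 0.
Expanding, this is linear in k: (-240)k + (5200) = 0.
So k = 65/3.

65/3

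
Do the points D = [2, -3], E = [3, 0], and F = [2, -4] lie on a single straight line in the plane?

No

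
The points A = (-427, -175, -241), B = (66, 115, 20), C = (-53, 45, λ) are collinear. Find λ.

Direction AB = (493, 290, 261). From the x-coordinate of C, the parameter along the line is τ = (-53 − (-427))/493 = 22/29.
Then λ = (-241) + 22/29·(261) = -43.

-43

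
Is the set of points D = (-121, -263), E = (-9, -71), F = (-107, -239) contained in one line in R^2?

Yes

DE = (112, 192), DF = (14, 24).
det[DE; DF] = (112)(24) − (192)(14) = 0.
The determinant is zero, so the points are collinear.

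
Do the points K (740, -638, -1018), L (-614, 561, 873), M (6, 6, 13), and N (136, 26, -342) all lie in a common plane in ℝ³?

No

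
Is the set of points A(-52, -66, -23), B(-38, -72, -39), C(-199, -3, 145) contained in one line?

Yes

AB = (14, -6, -16), AC = (-147, 63, 168).
Each component of AC is -21/2 times the corresponding component of AB, so AC = -21/2·AB and the points are collinear.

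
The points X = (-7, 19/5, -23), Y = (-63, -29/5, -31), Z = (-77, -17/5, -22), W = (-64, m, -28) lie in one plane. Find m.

-23/5

Normal to plane XYZ: n = (-336/5, 616, -1344/5); plane equation n·P = 44968/5.
Requiring n·W = 44968/5: (616)m + (59136/5) = 44968/5.
So m = -23/5.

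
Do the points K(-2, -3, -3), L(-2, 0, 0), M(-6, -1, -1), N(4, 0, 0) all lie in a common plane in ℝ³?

Yes

With K as base: KL = (0, 3, 3), KM = (-4, 2, 2), KN = (6, 3, 3).
KM × KN = (0, 24, -24).
KL · (KM × KN) = 0.
The scalar triple product vanishes, so the four points are coplanar.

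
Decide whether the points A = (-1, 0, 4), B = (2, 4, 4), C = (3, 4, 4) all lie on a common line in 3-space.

AB = (3, 4, 0), AC = (4, 4, 0).
AB × AC = (0, 0, -4).
The cross product is nonzero, so the points do not lie on one line.

No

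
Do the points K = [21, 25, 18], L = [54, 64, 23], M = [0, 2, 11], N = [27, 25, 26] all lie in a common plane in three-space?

A normal to the plane through K, L, M is n = KL × KM = (-158, 126, 60).
The plane has equation n·P = 912. For N: n·N = 444.
444 ≠ 912, so N is off the plane.

No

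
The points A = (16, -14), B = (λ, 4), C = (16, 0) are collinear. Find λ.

The three points are collinear iff det[AB; AC] = 0.
This determinant is linear in λ: (14)λ + (-224) = 0, so λ = 16.

16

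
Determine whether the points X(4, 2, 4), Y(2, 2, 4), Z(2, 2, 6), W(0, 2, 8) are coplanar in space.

Yes

The four points are coplanar iff the 3×3 determinant with rows XY, XZ, XW is zero.
Rows: (-2, 0, 0), (-2, 0, 2), (-4, 0, 4).
Expanding along the first row: (-2)(0) − (0)(0) + (0)(0) = 0.
Zero determinant ⇒ coplanar.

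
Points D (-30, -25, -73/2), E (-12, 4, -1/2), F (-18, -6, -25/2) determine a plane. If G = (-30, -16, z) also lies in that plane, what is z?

-73/2

The plane through D, E, F has equation 12x − 6z = -141.
Substituting G: (-6)z + (-360) = -141, so z = -73/2.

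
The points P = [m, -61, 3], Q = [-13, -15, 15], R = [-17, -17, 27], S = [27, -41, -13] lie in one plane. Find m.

39

Coplanarity ⇔ det[PQ; PR; PS] = 0.
Expanding, this is linear in m: (-368)m + (14352) = 0.
So m = 39.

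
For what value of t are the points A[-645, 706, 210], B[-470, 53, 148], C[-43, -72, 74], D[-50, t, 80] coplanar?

21

The points are coplanar iff AB · (AC × AD) = 0.
Expanding, this is linear in t: (-13524)t + (284004) = 0.
So t = 21.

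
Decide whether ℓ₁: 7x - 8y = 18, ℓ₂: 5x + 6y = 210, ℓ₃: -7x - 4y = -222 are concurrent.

No

The three lines meet at one point iff the augmented coefficient matrix [aᵢ bᵢ cᵢ] has rank < 3, i.e. its determinant vanishes.
Here the determinant is -168.
Nonzero, so no common point exists.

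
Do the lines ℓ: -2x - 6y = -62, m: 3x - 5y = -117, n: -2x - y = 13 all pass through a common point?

Intersecting ℓ and m: solving the 2×2 system gives (x, y) = (-14, 15).
Substitute into n: (-2)(-14) + (-1)(15) = 13.
This equals 13, so (-14, 15) lies on all three lines and they are concurrent.

Yes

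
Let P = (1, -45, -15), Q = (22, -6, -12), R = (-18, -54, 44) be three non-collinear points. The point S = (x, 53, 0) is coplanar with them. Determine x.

The plane through P, Q, R has equation 2328x − 1296y + 552z = 52368.
Substituting S: (2328)x + (-68688) = 52368, so x = 52.

52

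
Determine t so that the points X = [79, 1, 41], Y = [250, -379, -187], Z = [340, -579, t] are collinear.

Collinearity requires XY × XZ = 0; each component is linear in t.
The x-component gives (-380)t + (-116660) = 0, so t = -307.
The remaining components then also vanish.

-307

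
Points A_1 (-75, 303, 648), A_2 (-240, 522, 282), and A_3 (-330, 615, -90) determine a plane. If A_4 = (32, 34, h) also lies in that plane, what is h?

The plane through A_1, A_2, A_3 has equation −47430x − 28440y + 4365z = -2231550.
Substituting A_4: (4365)h + (-2484720) = -2231550, so h = 58.

58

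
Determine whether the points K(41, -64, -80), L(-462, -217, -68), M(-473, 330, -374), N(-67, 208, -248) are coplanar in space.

A normal to the plane through K, L, M is n = KL × KM = (40254, -154050, -276824).
The plane has equation n·P = 33655534. For N: n·N = 33912934.
33912934 ≠ 33655534, so N is off the plane.

No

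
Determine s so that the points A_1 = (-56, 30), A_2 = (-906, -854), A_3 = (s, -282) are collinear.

-356

The three points are collinear iff det[A_1A_2; A_1A_3] = 0.
This determinant is linear in s: (884)s + (314704) = 0, so s = -356.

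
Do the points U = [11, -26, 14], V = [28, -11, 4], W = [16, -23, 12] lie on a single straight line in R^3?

UV = (17, 15, -10), UW = (5, 3, -2).
UV × UW = (0, -16, -24).
The cross product is nonzero, so the points do not lie on one line.

No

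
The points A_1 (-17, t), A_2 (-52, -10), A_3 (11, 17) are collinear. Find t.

5

Collinearity: (A_1 − A_2) must be parallel to (A_3 − A_2) = (63, 27).
Cross-multiplying the components: (t − (-10))·(63) = (35)·(27).
Solving gives t = 5.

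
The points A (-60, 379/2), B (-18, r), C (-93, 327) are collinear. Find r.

Collinearity: (B − A) must be parallel to (C − A) = (-33, 275/2).
Cross-multiplying the components: (r − 379/2)·(-33) = (42)·(275/2).
Solving gives r = 29/2.

29/2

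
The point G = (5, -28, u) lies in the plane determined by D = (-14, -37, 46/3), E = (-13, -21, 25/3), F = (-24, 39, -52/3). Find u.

Coplanarity requires DE · (DF × DG) = 0.
DE = (1, 16, -7), DF = (-10, 76, -98/3); the triple product is linear in u with coefficient 236 and constant term -7552/3.
Setting it to zero: u = 32/3.

32/3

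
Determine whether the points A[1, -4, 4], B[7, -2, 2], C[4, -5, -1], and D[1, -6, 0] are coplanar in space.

Yes

With A as base: AB = (6, 2, -2), AC = (3, -1, -5), AD = (0, -2, -4).
AC × AD = (-6, 12, -6).
AB · (AC × AD) = 0.
The scalar triple product vanishes, so the four points are coplanar.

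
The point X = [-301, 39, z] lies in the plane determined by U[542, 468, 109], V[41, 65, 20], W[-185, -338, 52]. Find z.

-122

A normal to the plane is n = UV × UW = (-48763, 36146, 110825).
X lies in the plane iff n · UX = 0.
This gives (110825)z + (13520650) = 0, so z = -122.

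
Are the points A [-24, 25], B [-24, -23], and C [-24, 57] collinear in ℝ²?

AB = (0, -48), AC = (0, 32).
Checking proportionality: AC = -2/3·AB, so the vectors are parallel and the points are collinear.

Yes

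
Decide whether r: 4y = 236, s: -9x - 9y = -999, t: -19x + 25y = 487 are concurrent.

Intersecting r and s: solving the 2×2 system gives (x, y) = (52, 59).
Substitute into t: (-19)(52) + (25)(59) = 487.
This equals 487, so (52, 59) lies on all three lines and they are concurrent.

Yes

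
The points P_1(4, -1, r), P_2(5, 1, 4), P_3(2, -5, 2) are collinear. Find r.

10/3

Direction P_2P_3 = (-3, -6, -2). From the x-coordinate of P_1, the parameter along the line is τ = (4 − 5)/(-3) = 1/3.
Then r = 4 + 1/3·(-2) = 10/3.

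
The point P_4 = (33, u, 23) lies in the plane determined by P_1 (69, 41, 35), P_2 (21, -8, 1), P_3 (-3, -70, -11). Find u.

The plane through P_1, P_2, P_3 has equation −1520x + 240y + 1800z = -32040.
Substituting P_4: (240)u + (-8760) = -32040, so u = -97.

-97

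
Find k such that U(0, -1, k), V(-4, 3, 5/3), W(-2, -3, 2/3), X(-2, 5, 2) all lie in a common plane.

1

The points are coplanar iff UV · (UW × UX) = 0.
Expanding, this is linear in k: (-16)k + (16) = 0.
So k = 1.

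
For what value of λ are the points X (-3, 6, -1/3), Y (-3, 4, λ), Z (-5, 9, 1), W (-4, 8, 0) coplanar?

Coplanarity ⇔ det[XY; XZ; XW] = 0.
Expanding, this is linear in λ: (-1)λ + (1) = 0.
So λ = 1.

1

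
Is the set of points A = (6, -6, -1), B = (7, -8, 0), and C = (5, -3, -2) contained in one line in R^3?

No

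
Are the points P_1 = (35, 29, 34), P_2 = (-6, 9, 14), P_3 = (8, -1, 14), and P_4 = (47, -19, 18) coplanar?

With P_1 as base: P_1P_2 = (-41, -20, -20), P_1P_3 = (-27, -30, -20), P_1P_4 = (12, -48, -16).
P_1P_3 × P_1P_4 = (-480, -672, 1656).
P_1P_2 · (P_1P_3 × P_1P_4) = 0.
The scalar triple product vanishes, so the four points are coplanar.

Yes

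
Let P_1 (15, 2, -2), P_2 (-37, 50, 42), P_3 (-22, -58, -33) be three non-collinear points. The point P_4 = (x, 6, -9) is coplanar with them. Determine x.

56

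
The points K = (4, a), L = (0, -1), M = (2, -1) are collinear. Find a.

Collinearity: (K − L) must be parallel to (M − L) = (2, 0).
Cross-multiplying the components: (a − (-1))·(2) = (4)·(0).
Solving gives a = -1.

-1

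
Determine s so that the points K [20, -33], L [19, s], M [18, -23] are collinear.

-28

The three points are collinear iff det[KL; KM] = 0.
This determinant is linear in s: (2)s + (56) = 0, so s = -28.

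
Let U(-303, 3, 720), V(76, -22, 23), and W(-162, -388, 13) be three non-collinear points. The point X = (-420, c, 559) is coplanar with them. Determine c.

Coplanarity requires UV · (UW × UX) = 0.
UV = (379, -25, -697), UW = (141, -391, -707); the triple product is linear in c with coefficient 169676 and constant term 52599560.
Setting it to zero: c = -310.

-310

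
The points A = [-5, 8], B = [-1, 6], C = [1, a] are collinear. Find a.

5

Collinearity: (C − A) must be parallel to (B − A) = (4, -2).
Cross-multiplying the components: (a − 8)·(4) = (6)·(-2).
Solving gives a = 5.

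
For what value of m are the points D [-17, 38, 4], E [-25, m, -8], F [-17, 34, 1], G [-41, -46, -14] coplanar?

Normal to plane DFG: n = (-180, 72, -96); plane equation n·P = 5412.
Requiring n·E = 5412: (72)m + (5268) = 5412.
So m = 2.

2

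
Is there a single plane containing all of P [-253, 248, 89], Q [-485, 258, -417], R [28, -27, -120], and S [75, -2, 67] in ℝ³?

Yes

A normal to the plane through P, Q, R is n = PQ × PR = (-141240, -190674, 60990).
The plane has equation n·X = -6125322. For S: n·S = -6125322.
Equal, so S lies in the plane and all four are coplanar.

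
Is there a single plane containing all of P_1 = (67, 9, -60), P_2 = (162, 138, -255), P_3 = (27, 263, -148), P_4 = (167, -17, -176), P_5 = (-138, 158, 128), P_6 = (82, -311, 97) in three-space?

The plane through P_1, P_2, P_3 has normal n = P_1P_2 × P_1P_3 = (38178, 16160, 29290) and equation n·P = 945966.
Checking the remaining points: n·P_4 = 945966, n·P_5 = 1033836, n·P_6 = 945966.
Since n·P_5 = 1033836 ≠ 945966, P_5 is off the plane and the points are not all coplanar.

No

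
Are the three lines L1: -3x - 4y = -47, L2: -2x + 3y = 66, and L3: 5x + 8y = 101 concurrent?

Intersecting L1 and L2: solving the 2×2 system gives (x, y) = (-123/17, 292/17).
Substitute into L3: (5)(-123/17) + (8)(292/17) = 1721/17.
But L3 requires 101 ≠ 1721/17, so the three lines have no common point.

No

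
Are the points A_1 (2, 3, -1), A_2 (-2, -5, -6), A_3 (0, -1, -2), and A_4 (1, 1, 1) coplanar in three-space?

Yes

A normal to the plane through A_1, A_2, A_3 is n = A_1A_2 × A_1A_3 = (-12, 6, 0).
The plane has equation n·P = -6. For A_4: n·A_4 = -6.
Equal, so A_4 lies in the plane and all four are coplanar.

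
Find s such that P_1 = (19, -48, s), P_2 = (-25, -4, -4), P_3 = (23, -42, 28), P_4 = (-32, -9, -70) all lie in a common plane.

Coplanarity ⇔ det[P_1P_2; P_1P_3; P_1P_4] = 0.
Expanding, this is linear in s: (506)s + (14168) = 0.
So s = -28.

-28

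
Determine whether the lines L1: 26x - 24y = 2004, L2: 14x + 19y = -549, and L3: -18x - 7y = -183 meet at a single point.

Intersecting L1 and L2: solving the 2×2 system gives (x, y) = (30, -51).
Substitute into L3: (-18)(30) + (-7)(-51) = -183.
This equals -183, so (30, -51) lies on all three lines and they are concurrent.

Yes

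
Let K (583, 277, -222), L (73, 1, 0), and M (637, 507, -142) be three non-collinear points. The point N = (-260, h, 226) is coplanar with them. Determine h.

Coplanarity requires KL · (KM × KN) = 0.
KL = (-510, -276, 222), KM = (54, 230, 80); the triple product is linear in h with coefficient 52788 and constant term 1161336.
Setting it to zero: h = -22.

-22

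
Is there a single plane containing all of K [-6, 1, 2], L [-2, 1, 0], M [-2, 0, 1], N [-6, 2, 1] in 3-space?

With K as base: KL = (4, 0, -2), KM = (4, -1, -1), KN = (0, 1, -1).
KM × KN = (2, 4, 4).
KL · (KM × KN) = 0.
The scalar triple product vanishes, so the four points are coplanar.

Yes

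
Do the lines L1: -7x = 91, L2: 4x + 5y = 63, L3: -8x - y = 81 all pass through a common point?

Lines aᵢx + bᵢy = cᵢ with pairwise distinct directions are concurrent exactly when det[aᵢ bᵢ cᵢ] = 0.
Here the determinant is 0.
It vanishes, so the lines are concurrent at (-13, 23).

Yes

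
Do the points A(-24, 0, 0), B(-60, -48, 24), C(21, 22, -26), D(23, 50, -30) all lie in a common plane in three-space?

With A as base: AB = (-36, -48, 24), AC = (45, 22, -26), AD = (47, 50, -30).
AC × AD = (640, 128, 1216).
AB · (AC × AD) = 0.
The scalar triple product vanishes, so the four points are coplanar.

Yes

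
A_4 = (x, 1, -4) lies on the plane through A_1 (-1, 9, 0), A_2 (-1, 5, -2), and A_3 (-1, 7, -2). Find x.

The plane through A_1, A_2, A_3 has equation 4x = -4.
Substituting A_4: (4)x + (0) = -4, so x = -1.

-1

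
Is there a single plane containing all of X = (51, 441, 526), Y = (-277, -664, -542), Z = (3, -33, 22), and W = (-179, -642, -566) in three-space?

With X as base: XY = (-328, -1105, -1068), XZ = (-48, -474, -504), XW = (-230, -1083, -1092).
XZ × XW = (-28224, 63504, -57036).
XY · (XZ × XW) = 0.
The scalar triple product vanishes, so the four points are coplanar.

Yes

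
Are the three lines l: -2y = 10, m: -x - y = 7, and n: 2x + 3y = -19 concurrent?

Intersecting l and m: solving the 2×2 system gives (x, y) = (-2, -5).
Substitute into n: (2)(-2) + (3)(-5) = -19.
This equals -19, so (-2, -5) lies on all three lines and they are concurrent.

Yes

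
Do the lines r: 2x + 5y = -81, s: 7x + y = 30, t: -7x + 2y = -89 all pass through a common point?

No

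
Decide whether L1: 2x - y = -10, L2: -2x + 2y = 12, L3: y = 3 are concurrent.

No

The three lines meet at one point iff the augmented coefficient matrix [aᵢ bᵢ cᵢ] has rank < 3, i.e. its determinant vanishes.
Here the determinant is 2.
Nonzero, so no common point exists.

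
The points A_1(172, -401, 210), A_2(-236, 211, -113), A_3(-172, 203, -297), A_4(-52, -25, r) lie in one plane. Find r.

The points are coplanar iff A_1A_2 · (A_1A_3 × A_1A_4) = 0.
Expanding, this is linear in r: (-35904)r + (-2656896) = 0.
So r = -74.

-74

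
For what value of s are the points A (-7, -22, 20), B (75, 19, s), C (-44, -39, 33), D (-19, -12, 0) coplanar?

-14

Coplanarity ⇔ det[AB; AC; AD] = 0.
Expanding, this is linear in s: (-574)s + (-8036) = 0.
So s = -14.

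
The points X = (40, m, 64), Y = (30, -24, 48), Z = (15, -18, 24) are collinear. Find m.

Collinearity requires XY × XZ = 0; each component is linear in m.
The x-component gives (24)m + (672) = 0, so m = -28.
The remaining components then also vanish.

-28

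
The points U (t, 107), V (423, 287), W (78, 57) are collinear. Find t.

Collinearity: (U − V) must be parallel to (W − V) = (-345, -230).
Cross-multiplying the components: (t − 423)·(-230) = (-180)·(-345).
Solving gives t = 153.

153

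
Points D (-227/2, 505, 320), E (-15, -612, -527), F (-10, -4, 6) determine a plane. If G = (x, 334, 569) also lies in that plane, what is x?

The plane through D, E, F has equation −80385x − (113471/2)y + 65473z = 1423630.
Substituting G: (-80385)x + (18304480) = 1423630, so x = 210.

210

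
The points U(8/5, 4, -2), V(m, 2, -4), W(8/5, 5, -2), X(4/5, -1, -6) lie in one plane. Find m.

6/5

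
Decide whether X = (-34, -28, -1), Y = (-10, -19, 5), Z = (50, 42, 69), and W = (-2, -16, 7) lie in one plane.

Yes

The four points are coplanar iff the 3×3 determinant with rows XY, XZ, XW is zero.
Rows: (24, 9, 6), (84, 70, 70), (32, 12, 8).
Expanding along the first row: (24)(-280) − (9)(-1568) + (6)(-1232) = 0.
Zero determinant ⇒ coplanar.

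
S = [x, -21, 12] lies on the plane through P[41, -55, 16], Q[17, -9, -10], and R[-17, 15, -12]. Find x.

The plane through P, Q, R has equation 532x + 836y + 988z = -8360.
Substituting S: (532)x + (-5700) = -8360, so x = -5.

-5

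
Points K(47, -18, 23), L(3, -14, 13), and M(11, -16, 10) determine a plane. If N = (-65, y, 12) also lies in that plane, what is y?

-4

Coplanarity requires KL · (KM × KN) = 0.
KL = (-44, 4, -10), KM = (-36, 2, -13); the triple product is linear in y with coefficient -212 and constant term -848.
Setting it to zero: y = -4.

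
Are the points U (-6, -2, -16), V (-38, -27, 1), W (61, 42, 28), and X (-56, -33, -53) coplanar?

The four points are coplanar iff the 3×3 determinant with rows UV, UW, UX is zero.
Rows: (-32, -25, 17), (67, 44, 44), (-50, -31, -37).
Expanding along the first row: (-32)(-264) − (-25)(-279) + (17)(123) = 3564.
Nonzero ⇒ not coplanar.

No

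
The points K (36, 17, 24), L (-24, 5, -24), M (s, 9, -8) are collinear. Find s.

Collinearity requires KL × KM = 0; each component is linear in s.
The y-component gives (-48)s + (-192) = 0, so s = -4.
The remaining components then also vanish.

-4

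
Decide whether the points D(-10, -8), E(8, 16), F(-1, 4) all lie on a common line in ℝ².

DE = (18, 24), DF = (9, 12).
Checking proportionality: DF = 1/2·DE, so the vectors are parallel and the points are collinear.

Yes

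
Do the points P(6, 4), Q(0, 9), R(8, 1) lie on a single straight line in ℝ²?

No

PQ = (-6, 5), PR = (2, -3).
Twice the signed area of △PQR is (-6)(-3) − (5)(2) = 8.
The area is nonzero, so the three points are not collinear.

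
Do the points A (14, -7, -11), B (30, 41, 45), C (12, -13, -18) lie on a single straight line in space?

Yes

AB = (16, 48, 56), AC = (-2, -6, -7).
Each component of AC is -1/8 times the corresponding component of AB, so AC = -1/8·AB and the points are collinear.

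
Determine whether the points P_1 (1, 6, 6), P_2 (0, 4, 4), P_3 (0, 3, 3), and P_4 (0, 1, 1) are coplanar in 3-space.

Yes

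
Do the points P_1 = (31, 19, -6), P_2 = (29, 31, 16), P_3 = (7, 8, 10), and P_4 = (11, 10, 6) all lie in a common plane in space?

No

A normal to the plane through P_1, P_2, P_3 is n = P_1P_2 × P_1P_3 = (434, -496, 310).
The plane has equation n·P = 2170. For P_4: n·P_4 = 1674.
1674 ≠ 2170, so P_4 is off the plane.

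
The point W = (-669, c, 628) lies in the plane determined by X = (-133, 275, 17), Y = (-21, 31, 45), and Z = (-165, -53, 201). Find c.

The plane through X, Y, Z has equation −35712x − 21504y − 44544z = -1921152.
Substituting W: (-21504)c + (-4082304) = -1921152, so c = -201/2.

-201/2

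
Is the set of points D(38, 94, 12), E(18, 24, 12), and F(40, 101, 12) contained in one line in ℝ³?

DE = (-20, -70, 0), DF = (2, 7, 0).
Each component of DF is -1/10 times the corresponding component of DE, so DF = -1/10·DE and the points are collinear.

Yes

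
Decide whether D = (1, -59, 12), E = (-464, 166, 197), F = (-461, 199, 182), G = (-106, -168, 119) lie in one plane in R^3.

A normal to the plane through D, E, F is n = DE × DF = (-9480, -6420, -16020).
The plane has equation n·P = 177060. For G: n·G = 177060.
Equal, so G lies in the plane and all four are coplanar.

Yes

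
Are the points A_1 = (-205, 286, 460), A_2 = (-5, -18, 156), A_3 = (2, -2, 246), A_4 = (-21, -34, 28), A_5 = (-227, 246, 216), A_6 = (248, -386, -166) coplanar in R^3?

The plane through A_1, A_2, A_3 has normal n = A_1A_2 × A_1A_3 = (-22496, -20128, 5328) and equation n·P = 1305952.
Checking the remaining points: n·A_4 = 1305952, n·A_5 = 1305952, n·A_6 = 1305952.
All equal 1305952, so all 6 points lie in one plane.

Yes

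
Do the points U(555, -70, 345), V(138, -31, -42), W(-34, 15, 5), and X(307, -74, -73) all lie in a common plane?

The four points are coplanar iff the 3×3 determinant with rows UV, UW, UX is zero.
Rows: (-417, 39, -387), (-589, 85, -340), (-248, -4, -418).
Expanding along the first row: (-417)(-36890) − (39)(161882) + (-387)(23436) = 0.
Zero determinant ⇒ coplanar.

Yes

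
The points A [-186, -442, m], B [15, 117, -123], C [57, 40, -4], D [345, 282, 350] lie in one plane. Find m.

-136

Coplanarity ⇔ det[AB; AC; AD] = 0.
Expanding, this is linear in m: (-32340)m + (-4398240) = 0.
So m = -136.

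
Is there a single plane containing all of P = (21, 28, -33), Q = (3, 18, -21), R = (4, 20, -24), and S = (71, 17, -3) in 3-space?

The four points are coplanar iff the 3×3 determinant with rows PQ, PR, PS is zero.
Rows: (-18, -10, 12), (-17, -8, 9), (50, -11, 30).
Expanding along the first row: (-18)(-141) − (-10)(-960) + (12)(587) = -18.
Nonzero ⇒ not coplanar.

No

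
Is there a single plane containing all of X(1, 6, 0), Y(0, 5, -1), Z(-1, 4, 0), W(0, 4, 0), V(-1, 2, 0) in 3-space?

The plane through X, Y, Z has normal n = XY × XZ = (-2, 2, 0) and equation n·P = 10.
Checking the remaining points: n·W = 8, n·V = 6.
Since n·W = 8 ≠ 10, W is off the plane and the points are not all coplanar.

No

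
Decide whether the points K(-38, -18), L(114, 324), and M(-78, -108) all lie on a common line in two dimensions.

Yes

KL = (152, 342), KM = (-40, -90).
det[KL; KM] = (152)(-90) − (342)(-40) = 0.
The determinant is zero, so the points are collinear.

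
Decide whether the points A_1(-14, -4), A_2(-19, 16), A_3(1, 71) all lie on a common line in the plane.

No

A_1A_2 = (-5, 20), A_1A_3 = (15, 75).
det[A_1A_2; A_1A_3] = (-5)(75) − (20)(15) = -675.
The determinant is nonzero, so they are not collinear.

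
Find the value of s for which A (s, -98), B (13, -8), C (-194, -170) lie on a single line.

-102

The three points are collinear iff det[AB; AC] = 0.
This determinant is linear in s: (162)s + (16524) = 0, so s = -102.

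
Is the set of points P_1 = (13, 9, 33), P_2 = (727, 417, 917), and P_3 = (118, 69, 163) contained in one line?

Yes

P_1P_2 = (714, 408, 884), P_1P_3 = (105, 60, 130).
P_1P_2 × P_1P_3 = (0, 0, 0).
The cross product vanishes, so the three points are collinear.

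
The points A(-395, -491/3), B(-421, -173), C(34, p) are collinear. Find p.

-29/3

The three points are collinear iff det[AB; AC] = 0.
This determinant is linear in p: (-26)p + (-754/3) = 0, so p = -29/3.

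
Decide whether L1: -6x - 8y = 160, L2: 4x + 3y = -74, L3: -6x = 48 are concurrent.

Lines aᵢx + bᵢy = cᵢ with pairwise distinct directions are concurrent exactly when det[aᵢ bᵢ cᵢ] = 0.
Here the determinant is 0.
It vanishes, so the lines are concurrent at (-8, -14).

Yes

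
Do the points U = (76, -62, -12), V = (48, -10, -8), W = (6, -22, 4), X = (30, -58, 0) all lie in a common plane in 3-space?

The four points are coplanar iff the 3×3 determinant with rows UV, UW, UX is zero.
Rows: (-28, 52, 4), (-70, 40, 16), (-46, 4, 12).
Expanding along the first row: (-28)(416) − (52)(-104) + (4)(1560) = 0.
Zero determinant ⇒ coplanar.

Yes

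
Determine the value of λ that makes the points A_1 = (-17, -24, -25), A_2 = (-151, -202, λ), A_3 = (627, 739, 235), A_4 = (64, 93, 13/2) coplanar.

-78

Normal to plane A_1A_3A_4: n = (-12771/2, 774, 13545); plane equation n·P = -497295/2.
Requiring n·A_2 = -497295/2: (13545)λ + (1615725/2) = -497295/2.
So λ = -78.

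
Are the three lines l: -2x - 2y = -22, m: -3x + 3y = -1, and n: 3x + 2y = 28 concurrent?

No

Intersecting l and m: solving the 2×2 system gives (x, y) = (17/3, 16/3).
Substitute into n: (3)(17/3) + (2)(16/3) = 83/3.
But n requires 28 ≠ 83/3, so the three lines have no common point.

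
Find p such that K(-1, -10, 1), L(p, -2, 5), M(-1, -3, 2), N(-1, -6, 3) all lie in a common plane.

-1

Coplanarity ⇔ det[KL; KM; KN] = 0.
Expanding, this is linear in p: (10)p + (10) = 0.
So p = -1.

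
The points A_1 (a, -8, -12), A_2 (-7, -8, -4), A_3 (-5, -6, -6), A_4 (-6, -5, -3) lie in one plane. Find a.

Coplanarity ⇔ det[A_1A_2; A_1A_3; A_1A_4] = 0.
Expanding, this is linear in a: (-8)a + (-24) = 0.
So a = -3.

-3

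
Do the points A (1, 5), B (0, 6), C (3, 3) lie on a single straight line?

Yes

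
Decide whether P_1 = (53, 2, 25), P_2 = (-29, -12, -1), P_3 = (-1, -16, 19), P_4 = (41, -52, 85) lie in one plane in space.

No

With P_1 as base: P_1P_2 = (-82, -14, -26), P_1P_3 = (-54, -18, -6), P_1P_4 = (-12, -54, 60).
P_1P_3 × P_1P_4 = (-1404, 3312, 2700).
P_1P_2 · (P_1P_3 × P_1P_4) = -1440.
Since -1440 ≠ 0, the four points are not coplanar.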